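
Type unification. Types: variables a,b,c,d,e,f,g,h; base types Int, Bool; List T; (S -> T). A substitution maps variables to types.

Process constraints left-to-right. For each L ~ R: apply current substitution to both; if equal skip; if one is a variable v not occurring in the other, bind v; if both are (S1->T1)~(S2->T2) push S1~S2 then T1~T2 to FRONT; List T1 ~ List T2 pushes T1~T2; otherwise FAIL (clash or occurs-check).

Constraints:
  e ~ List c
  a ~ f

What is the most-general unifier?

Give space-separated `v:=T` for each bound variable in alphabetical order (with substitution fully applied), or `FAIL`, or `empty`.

Answer: a:=f e:=List c

Derivation:
step 1: unify e ~ List c  [subst: {-} | 1 pending]
  bind e := List c
step 2: unify a ~ f  [subst: {e:=List c} | 0 pending]
  bind a := f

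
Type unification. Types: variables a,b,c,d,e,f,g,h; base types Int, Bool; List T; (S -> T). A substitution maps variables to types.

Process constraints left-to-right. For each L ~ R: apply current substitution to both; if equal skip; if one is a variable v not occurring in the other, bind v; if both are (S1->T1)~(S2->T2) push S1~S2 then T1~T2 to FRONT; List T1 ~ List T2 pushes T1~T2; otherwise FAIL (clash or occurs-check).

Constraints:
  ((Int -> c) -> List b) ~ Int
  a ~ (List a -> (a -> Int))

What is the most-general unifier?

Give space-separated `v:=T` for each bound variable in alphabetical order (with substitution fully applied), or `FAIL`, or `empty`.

step 1: unify ((Int -> c) -> List b) ~ Int  [subst: {-} | 1 pending]
  clash: ((Int -> c) -> List b) vs Int

Answer: FAIL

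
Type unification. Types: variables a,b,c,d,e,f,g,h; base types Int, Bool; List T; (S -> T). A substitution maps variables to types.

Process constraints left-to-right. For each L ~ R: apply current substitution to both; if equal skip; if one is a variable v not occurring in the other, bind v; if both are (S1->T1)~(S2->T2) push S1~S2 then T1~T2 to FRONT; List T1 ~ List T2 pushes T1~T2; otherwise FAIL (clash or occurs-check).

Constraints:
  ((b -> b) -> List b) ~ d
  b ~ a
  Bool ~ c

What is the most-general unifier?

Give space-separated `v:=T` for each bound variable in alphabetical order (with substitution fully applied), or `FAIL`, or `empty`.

step 1: unify ((b -> b) -> List b) ~ d  [subst: {-} | 2 pending]
  bind d := ((b -> b) -> List b)
step 2: unify b ~ a  [subst: {d:=((b -> b) -> List b)} | 1 pending]
  bind b := a
step 3: unify Bool ~ c  [subst: {d:=((b -> b) -> List b), b:=a} | 0 pending]
  bind c := Bool

Answer: b:=a c:=Bool d:=((a -> a) -> List a)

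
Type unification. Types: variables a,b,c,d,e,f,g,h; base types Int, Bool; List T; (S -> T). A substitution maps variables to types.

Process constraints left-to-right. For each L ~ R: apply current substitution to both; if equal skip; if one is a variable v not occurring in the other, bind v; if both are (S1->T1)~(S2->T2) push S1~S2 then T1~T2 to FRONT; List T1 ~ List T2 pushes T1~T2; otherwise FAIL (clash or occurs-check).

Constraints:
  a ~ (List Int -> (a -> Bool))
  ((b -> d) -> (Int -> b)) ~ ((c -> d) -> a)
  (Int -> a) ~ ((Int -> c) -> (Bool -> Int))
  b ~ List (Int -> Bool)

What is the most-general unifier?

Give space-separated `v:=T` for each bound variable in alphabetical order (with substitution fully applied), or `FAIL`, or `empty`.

Answer: FAIL

Derivation:
step 1: unify a ~ (List Int -> (a -> Bool))  [subst: {-} | 3 pending]
  occurs-check fail: a in (List Int -> (a -> Bool))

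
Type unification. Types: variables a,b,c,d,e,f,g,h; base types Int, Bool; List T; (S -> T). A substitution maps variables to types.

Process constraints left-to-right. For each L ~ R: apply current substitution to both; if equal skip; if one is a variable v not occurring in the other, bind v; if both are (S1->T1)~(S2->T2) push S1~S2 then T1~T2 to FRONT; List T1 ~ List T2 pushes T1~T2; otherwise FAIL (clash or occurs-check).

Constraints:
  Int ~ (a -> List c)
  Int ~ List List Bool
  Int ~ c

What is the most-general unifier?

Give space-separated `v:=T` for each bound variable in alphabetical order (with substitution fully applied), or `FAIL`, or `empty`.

step 1: unify Int ~ (a -> List c)  [subst: {-} | 2 pending]
  clash: Int vs (a -> List c)

Answer: FAIL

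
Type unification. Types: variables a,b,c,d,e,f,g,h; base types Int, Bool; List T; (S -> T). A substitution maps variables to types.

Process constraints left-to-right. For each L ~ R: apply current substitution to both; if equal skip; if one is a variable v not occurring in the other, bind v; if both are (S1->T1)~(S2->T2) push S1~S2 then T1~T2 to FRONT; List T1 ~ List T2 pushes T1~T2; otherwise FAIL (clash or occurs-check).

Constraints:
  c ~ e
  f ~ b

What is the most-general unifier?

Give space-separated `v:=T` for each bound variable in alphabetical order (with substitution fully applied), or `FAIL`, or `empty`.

step 1: unify c ~ e  [subst: {-} | 1 pending]
  bind c := e
step 2: unify f ~ b  [subst: {c:=e} | 0 pending]
  bind f := b

Answer: c:=e f:=b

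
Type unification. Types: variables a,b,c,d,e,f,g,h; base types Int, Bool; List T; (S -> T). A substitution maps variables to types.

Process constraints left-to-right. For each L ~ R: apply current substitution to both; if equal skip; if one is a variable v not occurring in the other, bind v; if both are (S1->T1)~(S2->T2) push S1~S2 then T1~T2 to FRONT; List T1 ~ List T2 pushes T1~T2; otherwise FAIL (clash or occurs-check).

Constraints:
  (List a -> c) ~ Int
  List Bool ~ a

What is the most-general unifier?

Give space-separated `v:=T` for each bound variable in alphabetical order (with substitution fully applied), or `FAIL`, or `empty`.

Answer: FAIL

Derivation:
step 1: unify (List a -> c) ~ Int  [subst: {-} | 1 pending]
  clash: (List a -> c) vs Int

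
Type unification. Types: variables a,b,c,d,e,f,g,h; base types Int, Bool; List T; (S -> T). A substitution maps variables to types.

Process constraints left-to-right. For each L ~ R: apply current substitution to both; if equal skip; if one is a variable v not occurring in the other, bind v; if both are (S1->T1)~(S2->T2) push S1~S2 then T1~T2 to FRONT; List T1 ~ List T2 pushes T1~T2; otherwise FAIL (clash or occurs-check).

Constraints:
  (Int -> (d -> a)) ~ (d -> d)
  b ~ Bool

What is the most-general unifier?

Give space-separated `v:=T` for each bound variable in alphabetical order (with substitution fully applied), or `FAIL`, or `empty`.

step 1: unify (Int -> (d -> a)) ~ (d -> d)  [subst: {-} | 1 pending]
  -> decompose arrow: push Int~d, (d -> a)~d
step 2: unify Int ~ d  [subst: {-} | 2 pending]
  bind d := Int
step 3: unify (Int -> a) ~ Int  [subst: {d:=Int} | 1 pending]
  clash: (Int -> a) vs Int

Answer: FAIL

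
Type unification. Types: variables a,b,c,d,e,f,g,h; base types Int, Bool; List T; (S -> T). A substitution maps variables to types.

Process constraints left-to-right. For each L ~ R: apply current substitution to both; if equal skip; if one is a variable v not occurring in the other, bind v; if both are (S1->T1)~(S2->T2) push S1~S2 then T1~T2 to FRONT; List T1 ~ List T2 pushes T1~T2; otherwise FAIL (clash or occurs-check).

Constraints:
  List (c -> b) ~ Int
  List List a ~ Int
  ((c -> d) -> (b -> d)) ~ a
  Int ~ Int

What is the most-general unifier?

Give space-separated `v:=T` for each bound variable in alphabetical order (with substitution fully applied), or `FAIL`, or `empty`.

step 1: unify List (c -> b) ~ Int  [subst: {-} | 3 pending]
  clash: List (c -> b) vs Int

Answer: FAIL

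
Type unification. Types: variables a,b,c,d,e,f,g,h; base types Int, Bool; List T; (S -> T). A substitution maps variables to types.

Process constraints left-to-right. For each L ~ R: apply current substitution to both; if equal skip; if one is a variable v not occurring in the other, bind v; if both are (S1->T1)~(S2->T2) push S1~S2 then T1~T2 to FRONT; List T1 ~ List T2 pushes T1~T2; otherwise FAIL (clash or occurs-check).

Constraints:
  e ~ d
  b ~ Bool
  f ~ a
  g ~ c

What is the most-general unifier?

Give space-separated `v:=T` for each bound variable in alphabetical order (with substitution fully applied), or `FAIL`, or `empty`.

step 1: unify e ~ d  [subst: {-} | 3 pending]
  bind e := d
step 2: unify b ~ Bool  [subst: {e:=d} | 2 pending]
  bind b := Bool
step 3: unify f ~ a  [subst: {e:=d, b:=Bool} | 1 pending]
  bind f := a
step 4: unify g ~ c  [subst: {e:=d, b:=Bool, f:=a} | 0 pending]
  bind g := c

Answer: b:=Bool e:=d f:=a g:=c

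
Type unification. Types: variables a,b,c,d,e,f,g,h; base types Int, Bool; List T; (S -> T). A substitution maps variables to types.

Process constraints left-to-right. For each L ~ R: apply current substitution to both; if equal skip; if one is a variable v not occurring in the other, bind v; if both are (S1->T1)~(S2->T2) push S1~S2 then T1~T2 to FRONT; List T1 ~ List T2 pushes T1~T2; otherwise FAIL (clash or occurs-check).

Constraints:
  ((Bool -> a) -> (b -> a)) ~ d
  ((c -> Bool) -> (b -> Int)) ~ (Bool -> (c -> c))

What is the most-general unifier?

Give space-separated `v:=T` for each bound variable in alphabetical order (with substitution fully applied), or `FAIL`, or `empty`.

step 1: unify ((Bool -> a) -> (b -> a)) ~ d  [subst: {-} | 1 pending]
  bind d := ((Bool -> a) -> (b -> a))
step 2: unify ((c -> Bool) -> (b -> Int)) ~ (Bool -> (c -> c))  [subst: {d:=((Bool -> a) -> (b -> a))} | 0 pending]
  -> decompose arrow: push (c -> Bool)~Bool, (b -> Int)~(c -> c)
step 3: unify (c -> Bool) ~ Bool  [subst: {d:=((Bool -> a) -> (b -> a))} | 1 pending]
  clash: (c -> Bool) vs Bool

Answer: FAIL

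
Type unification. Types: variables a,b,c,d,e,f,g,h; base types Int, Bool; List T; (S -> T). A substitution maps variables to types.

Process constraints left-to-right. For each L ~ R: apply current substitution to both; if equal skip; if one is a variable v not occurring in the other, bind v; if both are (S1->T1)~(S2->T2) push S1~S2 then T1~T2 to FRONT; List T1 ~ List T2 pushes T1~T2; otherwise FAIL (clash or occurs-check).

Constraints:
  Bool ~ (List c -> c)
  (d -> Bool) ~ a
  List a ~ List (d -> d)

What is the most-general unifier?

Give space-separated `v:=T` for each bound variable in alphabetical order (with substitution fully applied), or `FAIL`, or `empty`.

Answer: FAIL

Derivation:
step 1: unify Bool ~ (List c -> c)  [subst: {-} | 2 pending]
  clash: Bool vs (List c -> c)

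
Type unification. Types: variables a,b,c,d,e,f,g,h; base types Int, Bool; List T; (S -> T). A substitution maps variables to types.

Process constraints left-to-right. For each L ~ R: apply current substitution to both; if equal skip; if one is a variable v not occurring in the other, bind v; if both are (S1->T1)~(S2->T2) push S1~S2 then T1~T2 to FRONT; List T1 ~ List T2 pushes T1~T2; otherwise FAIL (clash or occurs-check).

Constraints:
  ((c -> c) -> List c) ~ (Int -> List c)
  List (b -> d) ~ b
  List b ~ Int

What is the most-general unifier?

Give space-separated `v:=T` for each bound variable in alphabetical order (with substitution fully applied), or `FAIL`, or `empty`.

Answer: FAIL

Derivation:
step 1: unify ((c -> c) -> List c) ~ (Int -> List c)  [subst: {-} | 2 pending]
  -> decompose arrow: push (c -> c)~Int, List c~List c
step 2: unify (c -> c) ~ Int  [subst: {-} | 3 pending]
  clash: (c -> c) vs Int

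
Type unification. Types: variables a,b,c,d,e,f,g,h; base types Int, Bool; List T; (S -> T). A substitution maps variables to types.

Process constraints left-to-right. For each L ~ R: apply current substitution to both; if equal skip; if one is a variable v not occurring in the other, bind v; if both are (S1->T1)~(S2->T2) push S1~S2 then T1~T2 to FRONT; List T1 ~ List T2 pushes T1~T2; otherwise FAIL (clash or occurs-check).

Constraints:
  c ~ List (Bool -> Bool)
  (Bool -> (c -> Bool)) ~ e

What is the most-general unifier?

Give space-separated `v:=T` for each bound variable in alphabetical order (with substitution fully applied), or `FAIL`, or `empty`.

step 1: unify c ~ List (Bool -> Bool)  [subst: {-} | 1 pending]
  bind c := List (Bool -> Bool)
step 2: unify (Bool -> (List (Bool -> Bool) -> Bool)) ~ e  [subst: {c:=List (Bool -> Bool)} | 0 pending]
  bind e := (Bool -> (List (Bool -> Bool) -> Bool))

Answer: c:=List (Bool -> Bool) e:=(Bool -> (List (Bool -> Bool) -> Bool))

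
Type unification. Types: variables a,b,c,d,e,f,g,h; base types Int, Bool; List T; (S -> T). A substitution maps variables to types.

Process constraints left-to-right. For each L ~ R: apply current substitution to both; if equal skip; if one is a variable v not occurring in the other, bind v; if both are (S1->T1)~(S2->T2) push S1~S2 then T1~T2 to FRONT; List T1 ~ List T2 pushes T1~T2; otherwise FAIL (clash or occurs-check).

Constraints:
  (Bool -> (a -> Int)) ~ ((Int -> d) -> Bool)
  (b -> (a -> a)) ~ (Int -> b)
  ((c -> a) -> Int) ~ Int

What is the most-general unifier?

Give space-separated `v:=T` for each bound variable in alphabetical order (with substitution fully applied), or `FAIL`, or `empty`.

step 1: unify (Bool -> (a -> Int)) ~ ((Int -> d) -> Bool)  [subst: {-} | 2 pending]
  -> decompose arrow: push Bool~(Int -> d), (a -> Int)~Bool
step 2: unify Bool ~ (Int -> d)  [subst: {-} | 3 pending]
  clash: Bool vs (Int -> d)

Answer: FAIL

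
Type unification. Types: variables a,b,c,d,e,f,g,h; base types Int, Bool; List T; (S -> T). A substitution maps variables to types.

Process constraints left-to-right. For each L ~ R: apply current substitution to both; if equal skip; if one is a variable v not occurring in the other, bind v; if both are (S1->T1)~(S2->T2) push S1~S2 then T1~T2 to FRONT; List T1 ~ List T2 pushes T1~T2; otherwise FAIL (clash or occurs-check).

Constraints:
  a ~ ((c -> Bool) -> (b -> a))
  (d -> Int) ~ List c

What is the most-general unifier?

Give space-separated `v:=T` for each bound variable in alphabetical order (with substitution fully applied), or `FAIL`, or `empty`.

Answer: FAIL

Derivation:
step 1: unify a ~ ((c -> Bool) -> (b -> a))  [subst: {-} | 1 pending]
  occurs-check fail: a in ((c -> Bool) -> (b -> a))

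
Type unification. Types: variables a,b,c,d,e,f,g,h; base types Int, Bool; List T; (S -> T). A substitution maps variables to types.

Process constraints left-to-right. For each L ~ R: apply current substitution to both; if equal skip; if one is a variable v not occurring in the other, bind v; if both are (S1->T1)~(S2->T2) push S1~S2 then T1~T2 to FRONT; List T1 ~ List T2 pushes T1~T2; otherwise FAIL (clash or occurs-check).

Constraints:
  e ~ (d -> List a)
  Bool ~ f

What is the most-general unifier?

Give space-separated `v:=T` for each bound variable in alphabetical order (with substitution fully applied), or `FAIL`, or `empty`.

Answer: e:=(d -> List a) f:=Bool

Derivation:
step 1: unify e ~ (d -> List a)  [subst: {-} | 1 pending]
  bind e := (d -> List a)
step 2: unify Bool ~ f  [subst: {e:=(d -> List a)} | 0 pending]
  bind f := Bool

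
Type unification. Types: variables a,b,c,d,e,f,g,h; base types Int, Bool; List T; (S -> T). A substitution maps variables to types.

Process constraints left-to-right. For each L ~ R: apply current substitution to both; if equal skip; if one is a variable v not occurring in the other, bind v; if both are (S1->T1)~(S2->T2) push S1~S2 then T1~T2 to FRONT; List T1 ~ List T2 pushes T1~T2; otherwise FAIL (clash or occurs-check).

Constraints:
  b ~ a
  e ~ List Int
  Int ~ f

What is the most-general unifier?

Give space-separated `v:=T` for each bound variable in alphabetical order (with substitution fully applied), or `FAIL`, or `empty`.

Answer: b:=a e:=List Int f:=Int

Derivation:
step 1: unify b ~ a  [subst: {-} | 2 pending]
  bind b := a
step 2: unify e ~ List Int  [subst: {b:=a} | 1 pending]
  bind e := List Int
step 3: unify Int ~ f  [subst: {b:=a, e:=List Int} | 0 pending]
  bind f := Int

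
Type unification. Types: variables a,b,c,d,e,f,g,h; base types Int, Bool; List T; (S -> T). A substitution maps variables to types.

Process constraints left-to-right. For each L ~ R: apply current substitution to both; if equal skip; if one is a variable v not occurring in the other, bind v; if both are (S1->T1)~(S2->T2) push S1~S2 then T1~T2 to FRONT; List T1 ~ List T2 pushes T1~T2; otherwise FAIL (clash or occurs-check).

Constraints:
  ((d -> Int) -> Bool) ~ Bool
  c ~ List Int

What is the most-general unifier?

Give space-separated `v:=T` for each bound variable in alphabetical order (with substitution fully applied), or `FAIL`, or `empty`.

step 1: unify ((d -> Int) -> Bool) ~ Bool  [subst: {-} | 1 pending]
  clash: ((d -> Int) -> Bool) vs Bool

Answer: FAIL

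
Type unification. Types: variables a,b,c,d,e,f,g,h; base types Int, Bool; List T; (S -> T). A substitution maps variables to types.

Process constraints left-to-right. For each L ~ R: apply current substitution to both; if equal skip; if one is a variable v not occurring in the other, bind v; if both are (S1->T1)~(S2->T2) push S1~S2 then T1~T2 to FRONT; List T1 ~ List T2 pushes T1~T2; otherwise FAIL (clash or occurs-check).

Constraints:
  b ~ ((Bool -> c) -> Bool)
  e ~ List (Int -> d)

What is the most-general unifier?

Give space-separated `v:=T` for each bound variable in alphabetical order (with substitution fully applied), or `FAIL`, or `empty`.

step 1: unify b ~ ((Bool -> c) -> Bool)  [subst: {-} | 1 pending]
  bind b := ((Bool -> c) -> Bool)
step 2: unify e ~ List (Int -> d)  [subst: {b:=((Bool -> c) -> Bool)} | 0 pending]
  bind e := List (Int -> d)

Answer: b:=((Bool -> c) -> Bool) e:=List (Int -> d)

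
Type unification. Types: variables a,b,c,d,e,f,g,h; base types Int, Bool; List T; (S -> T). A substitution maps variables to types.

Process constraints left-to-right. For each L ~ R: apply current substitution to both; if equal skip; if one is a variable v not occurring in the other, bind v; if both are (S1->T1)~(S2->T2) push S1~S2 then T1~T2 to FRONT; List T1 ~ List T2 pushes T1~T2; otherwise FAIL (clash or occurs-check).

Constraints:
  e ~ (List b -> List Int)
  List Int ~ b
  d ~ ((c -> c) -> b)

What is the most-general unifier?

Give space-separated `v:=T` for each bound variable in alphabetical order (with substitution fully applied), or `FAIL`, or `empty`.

step 1: unify e ~ (List b -> List Int)  [subst: {-} | 2 pending]
  bind e := (List b -> List Int)
step 2: unify List Int ~ b  [subst: {e:=(List b -> List Int)} | 1 pending]
  bind b := List Int
step 3: unify d ~ ((c -> c) -> List Int)  [subst: {e:=(List b -> List Int), b:=List Int} | 0 pending]
  bind d := ((c -> c) -> List Int)

Answer: b:=List Int d:=((c -> c) -> List Int) e:=(List List Int -> List Int)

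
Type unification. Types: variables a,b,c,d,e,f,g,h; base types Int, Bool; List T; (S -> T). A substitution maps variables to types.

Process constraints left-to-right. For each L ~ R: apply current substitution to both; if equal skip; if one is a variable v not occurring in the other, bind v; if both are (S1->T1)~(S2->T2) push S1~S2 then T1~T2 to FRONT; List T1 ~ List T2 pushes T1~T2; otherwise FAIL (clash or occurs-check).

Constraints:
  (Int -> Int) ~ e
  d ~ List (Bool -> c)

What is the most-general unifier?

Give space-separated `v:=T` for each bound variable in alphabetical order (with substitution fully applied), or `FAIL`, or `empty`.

step 1: unify (Int -> Int) ~ e  [subst: {-} | 1 pending]
  bind e := (Int -> Int)
step 2: unify d ~ List (Bool -> c)  [subst: {e:=(Int -> Int)} | 0 pending]
  bind d := List (Bool -> c)

Answer: d:=List (Bool -> c) e:=(Int -> Int)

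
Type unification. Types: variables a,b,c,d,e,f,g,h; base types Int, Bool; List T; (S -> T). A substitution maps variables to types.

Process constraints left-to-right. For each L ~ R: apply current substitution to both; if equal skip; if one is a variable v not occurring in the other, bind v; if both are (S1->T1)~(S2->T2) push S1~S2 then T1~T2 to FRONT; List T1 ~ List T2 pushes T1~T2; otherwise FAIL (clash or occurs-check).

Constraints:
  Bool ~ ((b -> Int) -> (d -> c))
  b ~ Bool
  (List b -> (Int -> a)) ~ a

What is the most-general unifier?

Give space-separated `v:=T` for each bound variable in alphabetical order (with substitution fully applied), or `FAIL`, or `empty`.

step 1: unify Bool ~ ((b -> Int) -> (d -> c))  [subst: {-} | 2 pending]
  clash: Bool vs ((b -> Int) -> (d -> c))

Answer: FAIL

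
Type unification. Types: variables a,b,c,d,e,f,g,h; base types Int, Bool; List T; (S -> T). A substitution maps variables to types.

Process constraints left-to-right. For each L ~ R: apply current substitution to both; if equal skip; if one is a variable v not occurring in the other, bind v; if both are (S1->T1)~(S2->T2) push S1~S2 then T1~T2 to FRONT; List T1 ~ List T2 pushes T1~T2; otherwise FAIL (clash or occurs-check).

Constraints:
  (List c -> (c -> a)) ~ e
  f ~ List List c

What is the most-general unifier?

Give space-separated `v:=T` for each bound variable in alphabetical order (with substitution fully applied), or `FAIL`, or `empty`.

Answer: e:=(List c -> (c -> a)) f:=List List c

Derivation:
step 1: unify (List c -> (c -> a)) ~ e  [subst: {-} | 1 pending]
  bind e := (List c -> (c -> a))
step 2: unify f ~ List List c  [subst: {e:=(List c -> (c -> a))} | 0 pending]
  bind f := List List c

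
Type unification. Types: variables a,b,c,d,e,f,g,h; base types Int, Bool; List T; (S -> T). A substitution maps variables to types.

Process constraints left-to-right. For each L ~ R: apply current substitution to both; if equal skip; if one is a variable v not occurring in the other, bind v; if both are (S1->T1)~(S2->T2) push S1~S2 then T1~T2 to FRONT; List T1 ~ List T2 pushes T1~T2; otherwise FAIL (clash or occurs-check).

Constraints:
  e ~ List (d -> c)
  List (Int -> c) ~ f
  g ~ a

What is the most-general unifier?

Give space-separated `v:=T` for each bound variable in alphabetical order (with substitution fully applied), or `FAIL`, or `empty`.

step 1: unify e ~ List (d -> c)  [subst: {-} | 2 pending]
  bind e := List (d -> c)
step 2: unify List (Int -> c) ~ f  [subst: {e:=List (d -> c)} | 1 pending]
  bind f := List (Int -> c)
step 3: unify g ~ a  [subst: {e:=List (d -> c), f:=List (Int -> c)} | 0 pending]
  bind g := a

Answer: e:=List (d -> c) f:=List (Int -> c) g:=a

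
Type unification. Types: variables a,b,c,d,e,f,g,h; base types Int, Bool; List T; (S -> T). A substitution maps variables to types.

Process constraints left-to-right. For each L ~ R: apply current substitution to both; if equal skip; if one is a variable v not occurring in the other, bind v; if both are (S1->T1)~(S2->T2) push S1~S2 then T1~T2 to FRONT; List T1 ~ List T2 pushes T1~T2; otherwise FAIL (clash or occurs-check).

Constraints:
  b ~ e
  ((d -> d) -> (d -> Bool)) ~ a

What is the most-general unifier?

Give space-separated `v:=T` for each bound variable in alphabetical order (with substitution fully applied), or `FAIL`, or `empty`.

Answer: a:=((d -> d) -> (d -> Bool)) b:=e

Derivation:
step 1: unify b ~ e  [subst: {-} | 1 pending]
  bind b := e
step 2: unify ((d -> d) -> (d -> Bool)) ~ a  [subst: {b:=e} | 0 pending]
  bind a := ((d -> d) -> (d -> Bool))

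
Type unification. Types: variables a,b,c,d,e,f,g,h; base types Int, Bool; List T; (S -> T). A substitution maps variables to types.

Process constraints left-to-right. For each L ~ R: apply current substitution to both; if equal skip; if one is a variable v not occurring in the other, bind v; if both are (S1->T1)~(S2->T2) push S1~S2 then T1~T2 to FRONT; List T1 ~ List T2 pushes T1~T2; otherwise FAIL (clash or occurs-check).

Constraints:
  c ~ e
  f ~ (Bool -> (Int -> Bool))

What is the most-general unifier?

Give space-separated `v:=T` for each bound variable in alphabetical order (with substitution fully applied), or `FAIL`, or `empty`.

Answer: c:=e f:=(Bool -> (Int -> Bool))

Derivation:
step 1: unify c ~ e  [subst: {-} | 1 pending]
  bind c := e
step 2: unify f ~ (Bool -> (Int -> Bool))  [subst: {c:=e} | 0 pending]
  bind f := (Bool -> (Int -> Bool))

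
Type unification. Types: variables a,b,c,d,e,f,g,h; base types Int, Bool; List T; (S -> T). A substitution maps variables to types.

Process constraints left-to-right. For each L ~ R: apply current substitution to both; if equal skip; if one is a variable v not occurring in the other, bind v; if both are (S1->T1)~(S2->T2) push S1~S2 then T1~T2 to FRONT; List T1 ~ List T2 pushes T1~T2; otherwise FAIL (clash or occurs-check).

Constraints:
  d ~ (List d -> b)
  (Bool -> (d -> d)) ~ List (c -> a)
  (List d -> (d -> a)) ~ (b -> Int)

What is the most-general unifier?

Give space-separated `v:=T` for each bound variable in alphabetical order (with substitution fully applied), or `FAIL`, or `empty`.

Answer: FAIL

Derivation:
step 1: unify d ~ (List d -> b)  [subst: {-} | 2 pending]
  occurs-check fail: d in (List d -> b)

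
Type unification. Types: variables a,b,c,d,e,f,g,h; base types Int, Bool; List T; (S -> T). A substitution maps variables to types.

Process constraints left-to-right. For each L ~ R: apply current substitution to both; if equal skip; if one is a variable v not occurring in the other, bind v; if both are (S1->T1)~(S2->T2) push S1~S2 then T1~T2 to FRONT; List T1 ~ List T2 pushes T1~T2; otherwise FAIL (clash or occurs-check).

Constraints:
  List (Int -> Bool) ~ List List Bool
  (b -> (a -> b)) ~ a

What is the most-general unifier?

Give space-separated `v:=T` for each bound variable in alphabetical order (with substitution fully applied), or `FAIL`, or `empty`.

Answer: FAIL

Derivation:
step 1: unify List (Int -> Bool) ~ List List Bool  [subst: {-} | 1 pending]
  -> decompose List: push (Int -> Bool)~List Bool
step 2: unify (Int -> Bool) ~ List Bool  [subst: {-} | 1 pending]
  clash: (Int -> Bool) vs List Bool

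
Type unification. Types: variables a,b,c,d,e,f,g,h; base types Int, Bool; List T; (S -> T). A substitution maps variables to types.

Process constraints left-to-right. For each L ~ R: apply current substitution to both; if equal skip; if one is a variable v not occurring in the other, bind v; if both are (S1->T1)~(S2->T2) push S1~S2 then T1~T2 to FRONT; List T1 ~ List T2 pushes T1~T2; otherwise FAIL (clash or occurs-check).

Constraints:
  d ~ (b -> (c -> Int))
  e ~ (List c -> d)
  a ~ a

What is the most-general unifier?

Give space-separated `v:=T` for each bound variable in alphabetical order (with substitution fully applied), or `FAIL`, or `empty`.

Answer: d:=(b -> (c -> Int)) e:=(List c -> (b -> (c -> Int)))

Derivation:
step 1: unify d ~ (b -> (c -> Int))  [subst: {-} | 2 pending]
  bind d := (b -> (c -> Int))
step 2: unify e ~ (List c -> (b -> (c -> Int)))  [subst: {d:=(b -> (c -> Int))} | 1 pending]
  bind e := (List c -> (b -> (c -> Int)))
step 3: unify a ~ a  [subst: {d:=(b -> (c -> Int)), e:=(List c -> (b -> (c -> Int)))} | 0 pending]
  -> identical, skip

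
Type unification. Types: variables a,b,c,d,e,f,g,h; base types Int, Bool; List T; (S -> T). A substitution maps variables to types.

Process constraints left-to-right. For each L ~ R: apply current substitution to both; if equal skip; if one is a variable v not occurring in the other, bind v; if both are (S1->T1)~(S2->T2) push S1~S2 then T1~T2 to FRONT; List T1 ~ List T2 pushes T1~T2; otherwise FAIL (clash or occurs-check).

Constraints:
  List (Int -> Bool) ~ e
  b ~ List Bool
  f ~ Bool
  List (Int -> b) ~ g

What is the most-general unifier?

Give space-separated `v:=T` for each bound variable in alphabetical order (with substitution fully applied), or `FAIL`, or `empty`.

step 1: unify List (Int -> Bool) ~ e  [subst: {-} | 3 pending]
  bind e := List (Int -> Bool)
step 2: unify b ~ List Bool  [subst: {e:=List (Int -> Bool)} | 2 pending]
  bind b := List Bool
step 3: unify f ~ Bool  [subst: {e:=List (Int -> Bool), b:=List Bool} | 1 pending]
  bind f := Bool
step 4: unify List (Int -> List Bool) ~ g  [subst: {e:=List (Int -> Bool), b:=List Bool, f:=Bool} | 0 pending]
  bind g := List (Int -> List Bool)

Answer: b:=List Bool e:=List (Int -> Bool) f:=Bool g:=List (Int -> List Bool)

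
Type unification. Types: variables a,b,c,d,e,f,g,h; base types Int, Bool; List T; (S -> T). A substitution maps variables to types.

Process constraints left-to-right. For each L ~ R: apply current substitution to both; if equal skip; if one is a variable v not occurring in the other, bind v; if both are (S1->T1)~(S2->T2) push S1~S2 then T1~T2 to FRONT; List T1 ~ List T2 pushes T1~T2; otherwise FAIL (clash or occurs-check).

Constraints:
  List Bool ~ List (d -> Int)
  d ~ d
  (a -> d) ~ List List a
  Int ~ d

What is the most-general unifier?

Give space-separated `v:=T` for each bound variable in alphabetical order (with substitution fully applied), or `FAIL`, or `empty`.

step 1: unify List Bool ~ List (d -> Int)  [subst: {-} | 3 pending]
  -> decompose List: push Bool~(d -> Int)
step 2: unify Bool ~ (d -> Int)  [subst: {-} | 3 pending]
  clash: Bool vs (d -> Int)

Answer: FAIL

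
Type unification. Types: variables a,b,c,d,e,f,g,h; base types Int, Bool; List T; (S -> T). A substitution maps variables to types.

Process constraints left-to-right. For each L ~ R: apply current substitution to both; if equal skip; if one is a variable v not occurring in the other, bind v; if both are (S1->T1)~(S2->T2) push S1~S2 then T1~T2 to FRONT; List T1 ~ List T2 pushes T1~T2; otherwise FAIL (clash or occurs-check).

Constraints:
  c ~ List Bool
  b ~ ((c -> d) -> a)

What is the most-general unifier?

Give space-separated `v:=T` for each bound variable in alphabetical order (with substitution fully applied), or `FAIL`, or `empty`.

Answer: b:=((List Bool -> d) -> a) c:=List Bool

Derivation:
step 1: unify c ~ List Bool  [subst: {-} | 1 pending]
  bind c := List Bool
step 2: unify b ~ ((List Bool -> d) -> a)  [subst: {c:=List Bool} | 0 pending]
  bind b := ((List Bool -> d) -> a)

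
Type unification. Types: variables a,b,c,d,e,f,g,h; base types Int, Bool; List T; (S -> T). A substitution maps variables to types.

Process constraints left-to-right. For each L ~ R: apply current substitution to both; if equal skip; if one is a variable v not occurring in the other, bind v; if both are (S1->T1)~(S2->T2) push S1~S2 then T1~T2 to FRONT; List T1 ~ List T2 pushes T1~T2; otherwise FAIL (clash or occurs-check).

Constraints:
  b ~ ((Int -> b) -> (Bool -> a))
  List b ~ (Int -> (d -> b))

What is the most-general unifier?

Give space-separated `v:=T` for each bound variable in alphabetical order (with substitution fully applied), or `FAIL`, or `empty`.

Answer: FAIL

Derivation:
step 1: unify b ~ ((Int -> b) -> (Bool -> a))  [subst: {-} | 1 pending]
  occurs-check fail: b in ((Int -> b) -> (Bool -> a))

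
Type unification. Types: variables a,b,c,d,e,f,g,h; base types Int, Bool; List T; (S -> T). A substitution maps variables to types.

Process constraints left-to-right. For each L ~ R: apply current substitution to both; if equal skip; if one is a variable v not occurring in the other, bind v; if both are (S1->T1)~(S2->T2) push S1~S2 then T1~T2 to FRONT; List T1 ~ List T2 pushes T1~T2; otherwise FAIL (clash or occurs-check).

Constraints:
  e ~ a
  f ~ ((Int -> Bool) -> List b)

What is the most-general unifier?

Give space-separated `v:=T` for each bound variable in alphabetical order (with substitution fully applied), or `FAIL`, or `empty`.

step 1: unify e ~ a  [subst: {-} | 1 pending]
  bind e := a
step 2: unify f ~ ((Int -> Bool) -> List b)  [subst: {e:=a} | 0 pending]
  bind f := ((Int -> Bool) -> List b)

Answer: e:=a f:=((Int -> Bool) -> List b)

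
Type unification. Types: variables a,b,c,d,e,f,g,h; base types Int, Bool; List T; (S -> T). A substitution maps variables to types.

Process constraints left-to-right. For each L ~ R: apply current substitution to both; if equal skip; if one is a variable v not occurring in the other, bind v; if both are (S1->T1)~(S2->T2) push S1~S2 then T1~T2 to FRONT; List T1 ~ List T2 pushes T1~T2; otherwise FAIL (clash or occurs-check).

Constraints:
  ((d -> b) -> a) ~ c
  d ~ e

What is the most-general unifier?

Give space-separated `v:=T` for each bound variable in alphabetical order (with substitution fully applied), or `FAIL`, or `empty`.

Answer: c:=((e -> b) -> a) d:=e

Derivation:
step 1: unify ((d -> b) -> a) ~ c  [subst: {-} | 1 pending]
  bind c := ((d -> b) -> a)
step 2: unify d ~ e  [subst: {c:=((d -> b) -> a)} | 0 pending]
  bind d := e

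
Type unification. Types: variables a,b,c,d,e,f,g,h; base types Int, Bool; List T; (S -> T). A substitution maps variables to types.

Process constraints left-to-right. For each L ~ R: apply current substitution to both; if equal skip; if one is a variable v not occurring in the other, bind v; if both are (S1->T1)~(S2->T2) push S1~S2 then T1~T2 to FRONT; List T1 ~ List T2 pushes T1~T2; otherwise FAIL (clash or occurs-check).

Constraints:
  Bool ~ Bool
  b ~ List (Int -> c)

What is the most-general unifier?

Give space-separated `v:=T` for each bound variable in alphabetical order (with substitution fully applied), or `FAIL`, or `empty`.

step 1: unify Bool ~ Bool  [subst: {-} | 1 pending]
  -> identical, skip
step 2: unify b ~ List (Int -> c)  [subst: {-} | 0 pending]
  bind b := List (Int -> c)

Answer: b:=List (Int -> c)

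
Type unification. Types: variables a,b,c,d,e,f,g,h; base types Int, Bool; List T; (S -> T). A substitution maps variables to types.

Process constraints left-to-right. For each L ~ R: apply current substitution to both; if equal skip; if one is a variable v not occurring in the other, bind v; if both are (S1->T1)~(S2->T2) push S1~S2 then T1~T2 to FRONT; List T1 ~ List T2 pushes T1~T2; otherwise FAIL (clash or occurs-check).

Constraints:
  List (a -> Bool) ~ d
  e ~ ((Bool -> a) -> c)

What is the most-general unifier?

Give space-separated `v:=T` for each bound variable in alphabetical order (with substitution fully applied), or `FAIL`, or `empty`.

step 1: unify List (a -> Bool) ~ d  [subst: {-} | 1 pending]
  bind d := List (a -> Bool)
step 2: unify e ~ ((Bool -> a) -> c)  [subst: {d:=List (a -> Bool)} | 0 pending]
  bind e := ((Bool -> a) -> c)

Answer: d:=List (a -> Bool) e:=((Bool -> a) -> c)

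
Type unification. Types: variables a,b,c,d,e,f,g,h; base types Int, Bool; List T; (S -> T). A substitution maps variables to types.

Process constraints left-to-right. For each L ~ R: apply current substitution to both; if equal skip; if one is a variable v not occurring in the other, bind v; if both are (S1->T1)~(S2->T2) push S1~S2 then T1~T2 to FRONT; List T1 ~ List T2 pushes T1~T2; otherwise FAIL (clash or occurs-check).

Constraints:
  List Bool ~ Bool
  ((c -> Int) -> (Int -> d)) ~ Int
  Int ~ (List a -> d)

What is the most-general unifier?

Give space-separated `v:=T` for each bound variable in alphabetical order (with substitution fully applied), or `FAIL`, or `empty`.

Answer: FAIL

Derivation:
step 1: unify List Bool ~ Bool  [subst: {-} | 2 pending]
  clash: List Bool vs Bool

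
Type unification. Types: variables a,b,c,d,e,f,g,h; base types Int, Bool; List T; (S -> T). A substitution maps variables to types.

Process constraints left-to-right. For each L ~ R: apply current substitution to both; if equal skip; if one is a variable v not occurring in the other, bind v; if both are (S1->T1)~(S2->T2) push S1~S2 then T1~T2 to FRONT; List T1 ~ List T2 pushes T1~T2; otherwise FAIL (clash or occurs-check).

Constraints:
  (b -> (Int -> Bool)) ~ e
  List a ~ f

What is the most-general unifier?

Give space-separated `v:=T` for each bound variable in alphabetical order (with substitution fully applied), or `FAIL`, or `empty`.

step 1: unify (b -> (Int -> Bool)) ~ e  [subst: {-} | 1 pending]
  bind e := (b -> (Int -> Bool))
step 2: unify List a ~ f  [subst: {e:=(b -> (Int -> Bool))} | 0 pending]
  bind f := List a

Answer: e:=(b -> (Int -> Bool)) f:=List a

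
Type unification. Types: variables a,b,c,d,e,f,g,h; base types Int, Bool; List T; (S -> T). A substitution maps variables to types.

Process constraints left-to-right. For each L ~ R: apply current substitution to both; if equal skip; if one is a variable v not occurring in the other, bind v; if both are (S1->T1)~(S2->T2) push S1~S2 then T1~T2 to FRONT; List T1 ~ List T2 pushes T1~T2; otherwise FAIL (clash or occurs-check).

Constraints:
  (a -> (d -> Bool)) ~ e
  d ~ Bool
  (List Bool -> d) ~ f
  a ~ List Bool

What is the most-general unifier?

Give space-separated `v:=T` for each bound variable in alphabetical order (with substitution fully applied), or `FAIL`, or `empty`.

Answer: a:=List Bool d:=Bool e:=(List Bool -> (Bool -> Bool)) f:=(List Bool -> Bool)

Derivation:
step 1: unify (a -> (d -> Bool)) ~ e  [subst: {-} | 3 pending]
  bind e := (a -> (d -> Bool))
step 2: unify d ~ Bool  [subst: {e:=(a -> (d -> Bool))} | 2 pending]
  bind d := Bool
step 3: unify (List Bool -> Bool) ~ f  [subst: {e:=(a -> (d -> Bool)), d:=Bool} | 1 pending]
  bind f := (List Bool -> Bool)
step 4: unify a ~ List Bool  [subst: {e:=(a -> (d -> Bool)), d:=Bool, f:=(List Bool -> Bool)} | 0 pending]
  bind a := List Bool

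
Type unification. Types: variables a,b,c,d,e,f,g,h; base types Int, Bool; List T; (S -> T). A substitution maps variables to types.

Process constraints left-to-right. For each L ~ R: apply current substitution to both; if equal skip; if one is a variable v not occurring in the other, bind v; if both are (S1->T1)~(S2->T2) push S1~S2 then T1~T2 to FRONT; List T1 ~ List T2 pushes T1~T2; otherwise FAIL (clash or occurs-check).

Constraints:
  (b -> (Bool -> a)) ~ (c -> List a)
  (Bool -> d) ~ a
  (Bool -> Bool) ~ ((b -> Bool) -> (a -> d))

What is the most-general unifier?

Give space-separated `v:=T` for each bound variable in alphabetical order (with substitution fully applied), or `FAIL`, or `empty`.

step 1: unify (b -> (Bool -> a)) ~ (c -> List a)  [subst: {-} | 2 pending]
  -> decompose arrow: push b~c, (Bool -> a)~List a
step 2: unify b ~ c  [subst: {-} | 3 pending]
  bind b := c
step 3: unify (Bool -> a) ~ List a  [subst: {b:=c} | 2 pending]
  clash: (Bool -> a) vs List a

Answer: FAIL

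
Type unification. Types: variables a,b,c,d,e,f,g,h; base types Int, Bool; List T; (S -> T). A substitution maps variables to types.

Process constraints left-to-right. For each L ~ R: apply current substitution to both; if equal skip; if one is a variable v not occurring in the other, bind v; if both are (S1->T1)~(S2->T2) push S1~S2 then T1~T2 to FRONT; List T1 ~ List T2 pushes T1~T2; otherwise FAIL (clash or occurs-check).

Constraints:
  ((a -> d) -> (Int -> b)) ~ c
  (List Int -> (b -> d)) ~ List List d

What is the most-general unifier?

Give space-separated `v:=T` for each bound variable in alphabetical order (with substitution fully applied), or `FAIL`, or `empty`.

step 1: unify ((a -> d) -> (Int -> b)) ~ c  [subst: {-} | 1 pending]
  bind c := ((a -> d) -> (Int -> b))
step 2: unify (List Int -> (b -> d)) ~ List List d  [subst: {c:=((a -> d) -> (Int -> b))} | 0 pending]
  clash: (List Int -> (b -> d)) vs List List d

Answer: FAIL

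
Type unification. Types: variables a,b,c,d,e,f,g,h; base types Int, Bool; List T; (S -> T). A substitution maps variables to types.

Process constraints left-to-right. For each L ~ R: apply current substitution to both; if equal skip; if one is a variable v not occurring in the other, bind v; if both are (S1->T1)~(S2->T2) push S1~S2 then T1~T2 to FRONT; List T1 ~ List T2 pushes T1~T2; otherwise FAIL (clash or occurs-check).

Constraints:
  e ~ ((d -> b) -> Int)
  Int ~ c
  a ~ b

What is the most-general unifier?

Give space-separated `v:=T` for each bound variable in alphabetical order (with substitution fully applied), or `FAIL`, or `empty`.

Answer: a:=b c:=Int e:=((d -> b) -> Int)

Derivation:
step 1: unify e ~ ((d -> b) -> Int)  [subst: {-} | 2 pending]
  bind e := ((d -> b) -> Int)
step 2: unify Int ~ c  [subst: {e:=((d -> b) -> Int)} | 1 pending]
  bind c := Int
step 3: unify a ~ b  [subst: {e:=((d -> b) -> Int), c:=Int} | 0 pending]
  bind a := b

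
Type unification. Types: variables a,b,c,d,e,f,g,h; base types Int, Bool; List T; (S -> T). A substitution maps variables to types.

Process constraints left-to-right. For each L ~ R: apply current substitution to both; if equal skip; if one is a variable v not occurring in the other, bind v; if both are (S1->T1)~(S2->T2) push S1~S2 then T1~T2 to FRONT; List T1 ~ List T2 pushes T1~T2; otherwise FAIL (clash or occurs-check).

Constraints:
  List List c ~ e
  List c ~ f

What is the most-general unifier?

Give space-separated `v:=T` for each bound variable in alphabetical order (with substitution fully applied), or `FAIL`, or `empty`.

step 1: unify List List c ~ e  [subst: {-} | 1 pending]
  bind e := List List c
step 2: unify List c ~ f  [subst: {e:=List List c} | 0 pending]
  bind f := List c

Answer: e:=List List c f:=List c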